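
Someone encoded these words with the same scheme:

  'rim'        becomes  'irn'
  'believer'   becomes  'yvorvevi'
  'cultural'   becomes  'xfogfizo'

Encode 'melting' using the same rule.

Each pair mirrors across the alphabet (r↔i, i↔r, m↔n): positions sum to 25. This is the alphabet-reversal cipher (Atbash): a becomes z, b becomes y, etc.
On melting: m↔n, e↔v, l↔o, t↔g, i↔r, n↔m, g↔t.

nvogrmt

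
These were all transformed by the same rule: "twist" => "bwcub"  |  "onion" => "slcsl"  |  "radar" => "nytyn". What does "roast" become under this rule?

nsyub

This is an affine cipher: with a=0,…,z=25, each position x becomes (7x+24) mod 26.
For roast: r(17)→7·17+24≡13=n; o(14)→7·14+24≡18=s; a(0)→7·0+24≡24=y; s(18)→7·18+24≡20=u; t(19)→7·19+24≡1=b (all mod 26).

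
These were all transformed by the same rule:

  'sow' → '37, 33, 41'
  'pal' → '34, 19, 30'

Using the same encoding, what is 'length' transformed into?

30, 23, 32, 25, 38, 26

Letters become their 1-based position plus 18 (so a→19, b→20, …).
For length: l=12→30, e=5→23, n=14→32, g=7→25, t=20→38, h=8→26.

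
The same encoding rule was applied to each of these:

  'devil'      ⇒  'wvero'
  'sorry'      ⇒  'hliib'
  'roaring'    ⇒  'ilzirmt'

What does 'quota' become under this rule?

jflgz

Each pair mirrors across the alphabet (d↔w, e↔v, v↔e): positions sum to 25. Letters are reflected about the middle of the alphabet (position → 25−position): Atbash.
On quota: q↔j, u↔f, o↔l, t↔g, a↔z.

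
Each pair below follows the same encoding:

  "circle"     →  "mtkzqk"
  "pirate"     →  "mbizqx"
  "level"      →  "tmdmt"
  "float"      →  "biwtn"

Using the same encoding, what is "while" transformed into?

Two steps: reverse the string, then apply a Caesar shift of +8.
Applying it to while: reverse → elihw; then shift: e+8=m, l+8=t, i+8=q, h+8=p, w+8=e.

mtqpe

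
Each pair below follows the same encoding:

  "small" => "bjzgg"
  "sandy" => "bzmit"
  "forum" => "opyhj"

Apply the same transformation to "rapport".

s(18)→b(1) and m(12)→j(9) fit y≡3x+25 (mod 26); the inverse of 3 mod 26 is 9. Treating letters as 0–25, the rule is x ↦ 3x + 25 (mod 26).
For rapport: r(17)→3·17+25≡24=y; a(0)→3·0+25≡25=z; p(15)→3·15+25≡18=s; p(15)→3·15+25≡18=s; o(14)→3·14+25≡15=p; r(17)→3·17+25≡24=y; t(19)→3·19+25≡4=e (all mod 26).

yzsspye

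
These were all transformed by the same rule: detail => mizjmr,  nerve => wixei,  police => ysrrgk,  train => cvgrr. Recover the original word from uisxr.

lemon

Shifts by position in detail: pos 0: d→m (+9), pos 1: e→i (+4), pos 2: t→z (+6), pos 3: a→j (+9), pos 4: i→m (+4), pos 5: l→r (+6) — repeating every 3. The shifts repeat in a cycle of length 3: positions 0,1,… shift by +9, +4, +6, then the pattern repeats.
Decoding uisxr: u−9=l, i−4=e, s−6=m, x−9=o, r−4=n.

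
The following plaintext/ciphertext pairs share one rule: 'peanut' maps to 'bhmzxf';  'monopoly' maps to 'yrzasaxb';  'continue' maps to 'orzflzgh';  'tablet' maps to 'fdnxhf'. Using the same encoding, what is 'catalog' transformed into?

odfmoas

Shifts by position in peanut: pos 0: p→b (+12), pos 1: e→h (+3), pos 2: a→m (+12), pos 3: n→z (+12), pos 4: u→x (+3), pos 5: t→f (+12) — repeating every 3. It's a Vigenère-style cipher with numeric key [12,3,12]: position i shifts by key[i mod 3].
On catalog: c+12=o, a+3=d, t+12=f, a+12=m, l+3=o, o+12=a, g+12=s.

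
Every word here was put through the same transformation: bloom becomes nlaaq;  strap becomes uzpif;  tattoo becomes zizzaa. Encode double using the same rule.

xaenlc

b(1)→n(13) and l(11)→l(11) fit y≡5x+8 (mod 26); the inverse of 5 mod 26 is 21. Each letter's alphabet position (a=0..z=25) is mapped through 5·x+8 mod 26 — an affine cipher.
On double: d(3)→5·3+8≡23=x; o(14)→5·14+8≡0=a; u(20)→5·20+8≡4=e; b(1)→5·1+8≡13=n; l(11)→5·11+8≡11=l; e(4)→5·4+8≡2=c (all mod 26).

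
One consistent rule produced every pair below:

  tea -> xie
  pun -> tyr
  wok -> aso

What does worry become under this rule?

Compare letters: t→x is +4, e→i is +4, a→e is +4 — a constant shift. This is a Caesar cipher with shift 4.
On worry: w+4=a, o+4=s, r+4=v, r+4=v, y+4=c.

asvvc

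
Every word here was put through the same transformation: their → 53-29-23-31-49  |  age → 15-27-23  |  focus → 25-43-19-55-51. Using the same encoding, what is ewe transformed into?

t(#20)→53 and h(#8)→29: differences scale by 2, so n = 2·pos + 13. With a=1..z=26, the number is 2·pos + 13.
On ewe: e=5→23, w=23→59, e=5→23.

23-59-23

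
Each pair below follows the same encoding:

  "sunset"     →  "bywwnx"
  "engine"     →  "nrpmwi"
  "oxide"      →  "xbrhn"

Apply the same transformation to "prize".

yvrdn

Shifts by position in sunset: pos 0: s→b (+9), pos 1: u→y (+4), pos 2: n→w (+9), pos 3: s→w (+4) — repeating every 2. It's a Vigenère-style cipher with numeric key [9,4]: position i shifts by key[i mod 2].
On prize: p+9=y, r+4=v, i+9=r, z+4=d, e+9=n.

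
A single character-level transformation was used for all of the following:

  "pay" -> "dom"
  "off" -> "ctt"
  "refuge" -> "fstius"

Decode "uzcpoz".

global

Each letter is shifted forward by 14 in the alphabet (a Caesar shift of +14).
Reversing it on uzcpoz: u−14=g, z−14=l, c−14=o, p−14=b, o−14=a, z−14=l.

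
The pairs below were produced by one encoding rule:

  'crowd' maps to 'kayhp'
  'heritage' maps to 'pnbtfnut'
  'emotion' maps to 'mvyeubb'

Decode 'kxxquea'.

In crowd: c→k is +8, r→a is +9, o→y is +10, w→h is +11 — the shift increases by 1 each position. Letter i (0-indexed) is shifted by i+8, so successive shifts are 8, 9, 10, ….
Undoing it on kxxquea: k−8=c, x−9=o, x−10=n, q−11=f, u−12=i, e−13=r, a−14=m.

confirm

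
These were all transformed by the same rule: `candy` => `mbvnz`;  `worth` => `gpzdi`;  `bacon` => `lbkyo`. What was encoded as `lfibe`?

beard

Shifts by position in candy: pos 0: c→m (+10), pos 1: a→b (+1), pos 2: n→v (+8), pos 3: d→n (+10), pos 4: y→z (+1) — repeating every 3. The shifts repeat in a cycle of length 3: positions 0,1,… shift by +10, +1, +8, then the pattern repeats.
Decoding lfibe: l−10=b, f−1=e, i−8=a, b−10=r, e−1=d.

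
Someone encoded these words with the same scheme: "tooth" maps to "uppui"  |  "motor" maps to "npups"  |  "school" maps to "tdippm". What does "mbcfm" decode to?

Compare letters: t→u is +1, o→p is +1, o→p is +1 — a constant shift. Every letter moves 1 place later in the alphabet, wrapping around z→a.
Decoding mbcfm: m−1=l, b−1=a, c−1=b, f−1=e, m−1=l.

label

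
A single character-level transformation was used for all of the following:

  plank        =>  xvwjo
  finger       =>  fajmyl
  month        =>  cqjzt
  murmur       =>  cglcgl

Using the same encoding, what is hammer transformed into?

Treating letters as 0–25, the rule is x ↦ 7x + 22 (mod 26).
On hammer: h(7)→7·7+22≡19=t; a(0)→7·0+22≡22=w; m(12)→7·12+22≡2=c; m(12)→7·12+22≡2=c; e(4)→7·4+22≡24=y; r(17)→7·17+22≡11=l (all mod 26).

twccyl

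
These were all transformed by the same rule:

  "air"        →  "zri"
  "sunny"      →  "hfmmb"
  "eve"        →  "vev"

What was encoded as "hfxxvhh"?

success

Each pair mirrors across the alphabet (a↔z, i↔r, r↔i): positions sum to 25. Letters are reflected about the middle of the alphabet (position → 25−position): Atbash.
Undoing it on hfxxvhh: h↔s, f↔u, x↔c, x↔c, v↔e, h↔s, h↔s.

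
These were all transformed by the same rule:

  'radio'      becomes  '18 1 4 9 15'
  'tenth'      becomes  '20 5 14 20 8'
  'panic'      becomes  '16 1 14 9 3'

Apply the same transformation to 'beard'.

2 5 1 18 4

r is letter #18 and maps to 18: an offset of 0. Letters become their 1-indexed alphabet positions: a=1 … z=26.
Applying it to beard: b=2→2, e=5→5, a=1→1, r=18→18, d=4→4.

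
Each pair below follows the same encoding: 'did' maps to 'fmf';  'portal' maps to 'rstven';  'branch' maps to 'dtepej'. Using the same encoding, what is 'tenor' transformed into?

The shift depends on letter class: consonant d→f is +2, but vowel i→m is +4. Two shifts are in play — +4 for a/e/i/o/u, +2 for every other letter.
For tenor: t(cons)+2=v, e(vowel)+4=i, n(cons)+2=p, o(vowel)+4=s, r(cons)+2=t.

vipst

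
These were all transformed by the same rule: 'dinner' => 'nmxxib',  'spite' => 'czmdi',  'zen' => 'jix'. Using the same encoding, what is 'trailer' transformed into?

dbemvib

The shift depends on letter class: consonant d→n is +10, but vowel i→m is +4. Vowels shift forward by 4 and consonants shift forward by 10.
On trailer: t(cons)+10=d, r(cons)+10=b, a(vowel)+4=e, i(vowel)+4=m, l(cons)+10=v, e(vowel)+4=i, r(cons)+10=b.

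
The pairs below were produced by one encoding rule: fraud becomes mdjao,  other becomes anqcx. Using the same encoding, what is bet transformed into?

Two steps: reverse the string, then apply a Caesar shift of +9.
On bet: reverse → teb; then shift: t+9=c, e+9=n, b+9=k.

cnk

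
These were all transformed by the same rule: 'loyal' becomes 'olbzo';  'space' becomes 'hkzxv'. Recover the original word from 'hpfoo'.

Each pair mirrors across the alphabet (l↔o, o↔l, y↔b): positions sum to 25. Each letter is replaced by its mirror in the alphabet: a↔z, b↔y, c↔x, and so on (the Atbash cipher).
Undoing it on hpfoo: h↔s, p↔k, f↔u, o↔l, o↔l.

skull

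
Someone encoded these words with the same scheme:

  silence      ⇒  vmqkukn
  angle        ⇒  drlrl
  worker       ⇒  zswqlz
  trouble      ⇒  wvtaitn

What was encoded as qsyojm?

notice

In silence: s→v is +3, i→m is +4, l→q is +5, e→k is +6 — the shift increases by 1 each position. Letter i (0-indexed) is shifted by i+3, so successive shifts are 3, 4, 5, ….
Undoing it on qsyojm: q−3=n, s−4=o, y−5=t, o−6=i, j−7=c, m−8=e.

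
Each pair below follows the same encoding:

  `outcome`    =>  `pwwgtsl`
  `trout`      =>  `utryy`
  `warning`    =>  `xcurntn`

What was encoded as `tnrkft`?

slogan

In outcome: o→p is +1, u→w is +2, t→w is +3, c→g is +4 — the shift increases by 1 each position. Each letter shifts forward by (position + 1), i.e. 1, 2, 3, … — the shift grows by one for each successive letter.
Decoding tnrkft: t−1=s, n−2=l, r−3=o, k−4=g, f−5=a, t−6=n.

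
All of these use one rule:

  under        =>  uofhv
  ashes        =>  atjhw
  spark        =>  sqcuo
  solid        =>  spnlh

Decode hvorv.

In under: u→u is +0, n→o is +1, d→f is +2, e→h is +3 — the shift increases by 1 each position. Letter i (0-indexed) is shifted by i+0, so successive shifts are 0, 1, 2, ….
Reversing it on hvorv: h−0=h, v−1=u, o−2=m, r−3=o, v−4=r.

humor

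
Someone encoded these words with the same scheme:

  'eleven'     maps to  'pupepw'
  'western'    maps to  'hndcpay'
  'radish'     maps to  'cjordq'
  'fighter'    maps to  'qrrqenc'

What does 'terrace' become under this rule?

encallp

Shifts by position in eleven: pos 0: e→p (+11), pos 1: l→u (+9), pos 2: e→p (+11), pos 3: v→e (+9) — repeating every 2. It's a Vigenère-style cipher with numeric key [11,9]: position i shifts by key[i mod 2].
Applying it to terrace: t+11=e, e+9=n, r+11=c, r+9=a, a+11=l, c+9=l, e+11=p.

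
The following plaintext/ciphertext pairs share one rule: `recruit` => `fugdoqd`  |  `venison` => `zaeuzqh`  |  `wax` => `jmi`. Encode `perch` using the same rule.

The word is reversed, then every letter is shifted forward by 12.
Applying it to perch: reverse → hcrep; then shift: h+12=t, c+12=o, r+12=d, e+12=q, p+12=b.

todqb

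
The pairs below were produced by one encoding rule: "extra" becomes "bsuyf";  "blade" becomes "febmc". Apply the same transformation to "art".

The output letters match the input read backwards, each shifted +1: extra reversed is artxe. Read the word backwards and shift each letter +1.
Applying it to art: reverse → tra; then shift: t+1=u, r+1=s, a+1=b.

usb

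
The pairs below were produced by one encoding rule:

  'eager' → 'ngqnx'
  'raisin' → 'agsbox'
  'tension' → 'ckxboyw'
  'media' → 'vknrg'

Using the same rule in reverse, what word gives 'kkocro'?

The shifts repeat in a cycle of length 3: positions 0,1,… shift by +9, +6, +10, then the pattern repeats.
Reversing it on kkocro: k−9=b, k−6=e, o−10=e, c−9=t, r−6=l, o−10=e.

beetle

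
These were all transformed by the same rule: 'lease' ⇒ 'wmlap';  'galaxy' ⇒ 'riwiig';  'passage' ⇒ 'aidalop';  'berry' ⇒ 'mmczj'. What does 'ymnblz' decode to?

Shifts by position in lease: pos 0: l→w (+11), pos 1: e→m (+8), pos 2: a→l (+11), pos 3: s→a (+8) — repeating every 2. It's a Vigenère-style cipher with numeric key [11,8]: position i shifts by key[i mod 2].
Decoding ymnblz: y−11=n, m−8=e, n−11=c, b−8=t, l−11=a, z−8=r.

nectar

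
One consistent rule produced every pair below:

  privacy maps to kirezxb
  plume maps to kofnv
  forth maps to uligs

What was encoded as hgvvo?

steel

This is the alphabet-reversal cipher (Atbash): a becomes z, b becomes y, etc.
Decoding hgvvo: h↔s, g↔t, v↔e, v↔e, o↔l.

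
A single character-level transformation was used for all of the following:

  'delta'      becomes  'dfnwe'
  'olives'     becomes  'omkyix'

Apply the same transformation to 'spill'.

In delta: d→d is +0, e→f is +1, l→n is +2, t→w is +3 — the shift increases by 1 each position. The shift increases by 1 at each position, starting from +0: 0, 1, 2, ….
Applying it to spill: s+0=s, p+1=q, i+2=k, l+3=o, l+4=p.

sqkop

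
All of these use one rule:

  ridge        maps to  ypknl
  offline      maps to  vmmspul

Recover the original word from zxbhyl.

square

Compare letters: r→y is +7, i→p is +7, d→k is +7 — a constant shift. This is a Caesar cipher with shift 7.
Reversing it on zxbhyl: z−7=s, x−7=q, b−7=u, h−7=a, y−7=r, l−7=e.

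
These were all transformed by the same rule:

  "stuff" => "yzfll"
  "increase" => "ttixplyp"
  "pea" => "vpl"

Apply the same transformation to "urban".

fxhlt

The shift depends on letter class: consonant s→y is +6, but vowel u→f is +11. Two shifts are in play — +11 for a/e/i/o/u, +6 for every other letter.
Applying it to urban: u(vowel)+11=f, r(cons)+6=x, b(cons)+6=h, a(vowel)+11=l, n(cons)+6=t.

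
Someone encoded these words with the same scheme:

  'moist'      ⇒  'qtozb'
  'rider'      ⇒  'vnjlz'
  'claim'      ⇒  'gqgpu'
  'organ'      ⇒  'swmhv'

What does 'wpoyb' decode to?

skirt

In moist: m→q is +4, o→t is +5, i→o is +6, s→z is +7 — the shift increases by 1 each position. Letter i (0-indexed) is shifted by i+4, so successive shifts are 4, 5, 6, ….
Reversing it on wpoyb: w−4=s, p−5=k, o−6=i, y−7=r, b−8=t.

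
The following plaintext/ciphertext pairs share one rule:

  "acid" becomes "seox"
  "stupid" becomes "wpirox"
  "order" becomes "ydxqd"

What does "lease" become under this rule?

a(0)→s(18) and c(2)→e(4) fit y≡19x+18 (mod 26); the inverse of 19 mod 26 is 11. This is an affine cipher: with a=0,…,z=25, each position x becomes (19x+18) mod 26.
For lease: l(11)→19·11+18≡19=t; e(4)→19·4+18≡16=q; a(0)→19·0+18≡18=s; s(18)→19·18+18≡22=w; e(4)→19·4+18≡16=q (all mod 26).

tqswq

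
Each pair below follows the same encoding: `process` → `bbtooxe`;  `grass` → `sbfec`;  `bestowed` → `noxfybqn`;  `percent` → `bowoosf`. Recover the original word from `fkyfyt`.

Shifts by position in process: pos 0: p→b (+12), pos 1: r→b (+10), pos 2: o→t (+5), pos 3: c→o (+12), pos 4: e→o (+10), pos 5: s→x (+5) — repeating every 3. It's a Vigenère-style cipher with numeric key [12,10,5]: position i shifts by key[i mod 3].
Reversing it on fkyfyt: f−12=t, k−10=a, y−5=t, f−12=t, y−10=o, t−5=o.

tattoo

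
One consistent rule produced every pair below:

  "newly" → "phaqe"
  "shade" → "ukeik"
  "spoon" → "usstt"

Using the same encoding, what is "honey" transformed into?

jrrje

In newly: n→p is +2, e→h is +3, w→a is +4, l→q is +5 — the shift increases by 1 each position. Letter i (0-indexed) is shifted by i+2, so successive shifts are 2, 3, 4, ….
On honey: h+2=j, o+3=r, n+4=r, e+5=j, y+6=e.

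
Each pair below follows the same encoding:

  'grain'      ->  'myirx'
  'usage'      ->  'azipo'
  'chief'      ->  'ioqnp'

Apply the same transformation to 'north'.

Each letter shifts forward by (position + 6), i.e. 6, 7, 8, … — the shift grows by one for each successive letter.
On north: n+6=t, o+7=v, r+8=z, t+9=c, h+10=r.

tvzcr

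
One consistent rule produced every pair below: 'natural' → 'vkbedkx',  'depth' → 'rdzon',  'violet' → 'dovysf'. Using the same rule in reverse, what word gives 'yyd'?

The output letters match the input read backwards, each shifted +10: natural reversed is larutan. Read the word backwards and shift each letter +10.
Undoing it on yyd: shift back: y−10=o, y−10=o, d−10=t → oot; then reverse → too.

too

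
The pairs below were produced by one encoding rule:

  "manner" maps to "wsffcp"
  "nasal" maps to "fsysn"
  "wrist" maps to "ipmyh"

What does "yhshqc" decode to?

m(12)→w(22) and a(0)→s(18) fit y≡9x+18 (mod 26); the inverse of 9 mod 26 is 3. Each letter's alphabet position (a=0..z=25) is mapped through 9·x+18 mod 26 — an affine cipher.
Reversing it on yhshqc: y(24)→3·(24−18)≡18=s; h(7)→3·(7−18)≡19=t; s(18)→3·(18−18)≡0=a; h(7)→3·(7−18)≡19=t; q(16)→3·(16−18)≡20=u; c(2)→3·(2−18)≡4=e (all mod 26).

statue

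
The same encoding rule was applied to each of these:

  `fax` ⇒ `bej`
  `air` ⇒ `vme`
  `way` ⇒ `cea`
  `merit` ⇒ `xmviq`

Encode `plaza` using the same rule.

edept

The word is reversed, then every letter is shifted forward by 4.
Applying it to plaza: reverse → azalp; then shift: a+4=e, z+4=d, a+4=e, l+4=p, p+4=t.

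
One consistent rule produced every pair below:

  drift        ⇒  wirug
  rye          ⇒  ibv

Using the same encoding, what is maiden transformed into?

nzrwvm

Each pair mirrors across the alphabet (d↔w, r↔i, i↔r): positions sum to 25. This is the alphabet-reversal cipher (Atbash): a becomes z, b becomes y, etc.
On maiden: m↔n, a↔z, i↔r, d↔w, e↔v, n↔m.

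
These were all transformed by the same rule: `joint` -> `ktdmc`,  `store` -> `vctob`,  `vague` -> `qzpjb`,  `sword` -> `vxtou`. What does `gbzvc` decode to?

beast

This is an affine cipher: with a=0,…,z=25, each position x becomes (7x+25) mod 26.
Reversing it on gbzvc: g(6)→15·(6−25)≡1=b; b(1)→15·(1−25)≡4=e; z(25)→15·(25−25)≡0=a; v(21)→15·(21−25)≡18=s; c(2)→15·(2−25)≡19=t (all mod 26).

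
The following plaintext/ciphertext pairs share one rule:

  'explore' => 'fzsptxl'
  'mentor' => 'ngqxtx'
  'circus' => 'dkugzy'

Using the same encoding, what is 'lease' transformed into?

mgdwj

Letter i (0-indexed) is shifted by i+1, so successive shifts are 1, 2, 3, ….
Applying it to lease: l+1=m, e+2=g, a+3=d, s+4=w, e+5=j.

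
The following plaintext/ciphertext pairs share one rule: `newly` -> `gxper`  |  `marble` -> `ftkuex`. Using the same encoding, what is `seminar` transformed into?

lxfbgtk

Compare letters: n→g is +19, e→x is +19, w→p is +19 — a constant shift. Each letter is shifted forward by 19 in the alphabet (a Caesar shift of +19).
For seminar: s+19=l, e+19=x, m+19=f, i+19=b, n+19=g, a+19=t, r+19=k.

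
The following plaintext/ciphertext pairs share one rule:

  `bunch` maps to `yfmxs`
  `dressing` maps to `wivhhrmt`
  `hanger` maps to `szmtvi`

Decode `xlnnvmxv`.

commence

Each pair mirrors across the alphabet (b↔y, u↔f, n↔m): positions sum to 25. Each letter is replaced by its mirror in the alphabet: a↔z, b↔y, c↔x, and so on (the Atbash cipher).
Undoing it on xlnnvmxv: x↔c, l↔o, n↔m, n↔m, v↔e, m↔n, x↔c, v↔e.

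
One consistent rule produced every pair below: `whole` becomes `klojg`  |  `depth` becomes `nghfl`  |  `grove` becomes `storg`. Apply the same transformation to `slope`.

This is an affine cipher: with a=0,…,z=25, each position x becomes (19x+8) mod 26.
On slope: s(18)→19·18+8≡12=m; l(11)→19·11+8≡9=j; o(14)→19·14+8≡14=o; p(15)→19·15+8≡7=h; e(4)→19·4+8≡6=g (all mod 26).

mjohg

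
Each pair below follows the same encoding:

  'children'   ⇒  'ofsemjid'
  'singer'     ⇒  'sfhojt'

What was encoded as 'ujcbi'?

The output letters match the input read backwards, each shifted +1: children reversed is nerdlihc. Read the word backwards and shift each letter +1.
Undoing it on ujcbi: shift back: u−1=t, j−1=i, c−1=b, b−1=a, i−1=h → tibah; then reverse → habit.

habit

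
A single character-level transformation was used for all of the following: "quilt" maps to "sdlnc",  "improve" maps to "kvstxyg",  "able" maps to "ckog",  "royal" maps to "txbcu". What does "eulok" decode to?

climb

Shifts by position in quilt: pos 0: q→s (+2), pos 1: u→d (+9), pos 2: i→l (+3), pos 3: l→n (+2), pos 4: t→c (+9) — repeating every 3. A repeating key of period 3 is used — shifts +2, +9, +3 over and over.
Decoding eulok: e−2=c, u−9=l, l−3=i, o−2=m, k−9=b.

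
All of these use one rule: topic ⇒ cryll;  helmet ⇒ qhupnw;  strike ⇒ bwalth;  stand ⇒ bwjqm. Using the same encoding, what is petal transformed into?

Shifts by position in topic: pos 0: t→c (+9), pos 1: o→r (+3), pos 2: p→y (+9), pos 3: i→l (+3) — repeating every 2. It's a Vigenère-style cipher with numeric key [9,3]: position i shifts by key[i mod 2].
For petal: p+9=y, e+3=h, t+9=c, a+3=d, l+9=u.

yhcdu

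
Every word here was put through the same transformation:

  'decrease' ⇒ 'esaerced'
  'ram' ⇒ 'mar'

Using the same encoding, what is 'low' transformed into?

wol

The output letters match the input read backwards: decrease reversed is esaerced. The word is simply reversed.
Applying it to low: reverse → wol.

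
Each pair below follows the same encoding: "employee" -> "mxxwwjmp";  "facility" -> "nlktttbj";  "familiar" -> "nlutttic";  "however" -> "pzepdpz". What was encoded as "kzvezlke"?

contract

Shifts by position in employee: pos 0: e→m (+8), pos 1: m→x (+11), pos 2: p→x (+8), pos 3: l→w (+11) — repeating every 2. A repeating key of period 2 is used — shifts +8, +11 over and over.
Decoding kzvezlke: k−8=c, z−11=o, v−8=n, e−11=t, z−8=r, l−11=a, k−8=c, e−11=t.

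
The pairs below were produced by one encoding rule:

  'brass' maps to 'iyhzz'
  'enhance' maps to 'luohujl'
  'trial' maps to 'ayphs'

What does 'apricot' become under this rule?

hwypjva

Compare letters: b→i is +7, r→y is +7, a→h is +7 — a constant shift. It's a constant shift of +7 (ROT7).
Applying it to apricot: a+7=h, p+7=w, r+7=y, i+7=p, c+7=j, o+7=v, t+7=a.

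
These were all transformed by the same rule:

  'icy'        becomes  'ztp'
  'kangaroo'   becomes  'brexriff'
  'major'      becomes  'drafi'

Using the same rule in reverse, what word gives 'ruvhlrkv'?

adequate

This is a Caesar cipher with shift 17.
Reversing it on ruvhlrkv: r−17=a, u−17=d, v−17=e, h−17=q, l−17=u, r−17=a, k−17=t, v−17=e.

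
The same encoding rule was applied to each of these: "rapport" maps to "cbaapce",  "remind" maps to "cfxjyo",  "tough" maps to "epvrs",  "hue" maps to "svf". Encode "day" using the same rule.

obj

The shift depends on letter class: consonant r→c is +11, but vowel a→b is +1. Vowels shift forward by 1 and consonants shift forward by 11.
Applying it to day: d(cons)+11=o, a(vowel)+1=b, y(cons)+11=j.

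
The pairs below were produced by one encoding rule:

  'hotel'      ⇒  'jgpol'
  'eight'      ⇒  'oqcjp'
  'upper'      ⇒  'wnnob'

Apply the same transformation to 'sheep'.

h(7)→j(9) and o(14)→g(6) fit y≡7x+12 (mod 26); the inverse of 7 mod 26 is 15. Each letter's alphabet position (a=0..z=25) is mapped through 7·x+12 mod 26 — an affine cipher.
Applying it to sheep: s(18)→7·18+12≡8=i; h(7)→7·7+12≡9=j; e(4)→7·4+12≡14=o; e(4)→7·4+12≡14=o; p(15)→7·15+12≡13=n (all mod 26).

ijoon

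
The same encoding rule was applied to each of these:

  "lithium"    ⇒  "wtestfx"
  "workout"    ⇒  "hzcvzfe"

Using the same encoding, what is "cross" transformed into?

Compare letters: l→w is +11, i→t is +11, t→e is +11 — a constant shift. Every letter moves 11 places later in the alphabet, wrapping around z→a.
Applying it to cross: c+11=n, r+11=c, o+11=z, s+11=d, s+11=d.

nczdd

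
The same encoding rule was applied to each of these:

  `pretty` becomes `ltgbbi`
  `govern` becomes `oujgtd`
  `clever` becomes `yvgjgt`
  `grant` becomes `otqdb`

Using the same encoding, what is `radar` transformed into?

p(15)→l(11) and r(17)→t(19) fit y≡17x+16 (mod 26); the inverse of 17 mod 26 is 23. Each letter's alphabet position (a=0..z=25) is mapped through 17·x+16 mod 26 — an affine cipher.
On radar: r(17)→17·17+16≡19=t; a(0)→17·0+16≡16=q; d(3)→17·3+16≡15=p; a(0)→17·0+16≡16=q; r(17)→17·17+16≡19=t (all mod 26).

tqpqt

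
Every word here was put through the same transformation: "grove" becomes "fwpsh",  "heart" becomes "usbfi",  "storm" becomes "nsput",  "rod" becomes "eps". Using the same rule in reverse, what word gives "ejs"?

Two steps: reverse the string, then apply a Caesar shift of +1.
Undoing it on ejs: shift back: e−1=d, j−1=i, s−1=r → dir; then reverse → rid.

rid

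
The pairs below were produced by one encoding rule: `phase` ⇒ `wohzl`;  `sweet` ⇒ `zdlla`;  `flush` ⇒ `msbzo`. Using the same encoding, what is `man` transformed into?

thu

Compare letters: p→w is +7, h→o is +7, a→h is +7 — a constant shift. Each letter is shifted forward by 7 in the alphabet (a Caesar shift of +7).
Applying it to man: m+7=t, a+7=h, n+7=u.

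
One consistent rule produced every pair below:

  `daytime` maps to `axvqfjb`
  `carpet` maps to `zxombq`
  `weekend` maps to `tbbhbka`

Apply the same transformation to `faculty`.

cxzriqv

Compare letters: d→a is +23, a→x is +23, y→v is +23 — a constant shift. Every letter moves 23 places later in the alphabet, wrapping around z→a.
For faculty: f+23=c, a+23=x, c+23=z, u+23=r, l+23=i, t+23=q, y+23=v.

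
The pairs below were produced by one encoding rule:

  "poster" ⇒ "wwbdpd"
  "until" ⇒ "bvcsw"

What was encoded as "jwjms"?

Each letter shifts forward by (position + 7), i.e. 7, 8, 9, … — the shift grows by one for each successive letter.
Undoing it on jwjms: j−7=c, w−8=o, j−9=a, m−10=c, s−11=h.

coach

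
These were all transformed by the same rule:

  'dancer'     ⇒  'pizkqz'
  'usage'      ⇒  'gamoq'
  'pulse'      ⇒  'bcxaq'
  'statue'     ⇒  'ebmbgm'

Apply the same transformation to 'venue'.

hmzcq

Shifts by position in dancer: pos 0: d→p (+12), pos 1: a→i (+8), pos 2: n→z (+12), pos 3: c→k (+8) — repeating every 2. The shifts repeat in a cycle of length 2: positions 0,1,… shift by +12, +8, then the pattern repeats.
For venue: v+12=h, e+8=m, n+12=z, u+8=c, e+12=q.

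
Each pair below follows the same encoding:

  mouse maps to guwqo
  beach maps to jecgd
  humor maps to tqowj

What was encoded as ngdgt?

rebel

The output letters match the input read backwards, each shifted +2: mouse reversed is esuom. Two steps: reverse the string, then apply a Caesar shift of +2.
Undoing it on ngdgt: shift back: n−2=l, g−2=e, d−2=b, g−2=e, t−2=r → leber; then reverse → rebel.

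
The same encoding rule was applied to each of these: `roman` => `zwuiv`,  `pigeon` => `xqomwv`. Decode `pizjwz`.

Compare letters: r→z is +8, o→w is +8, m→u is +8 — a constant shift. It's a constant shift of +8 (ROT8).
Decoding pizjwz: p−8=h, i−8=a, z−8=r, j−8=b, w−8=o, z−8=r.

harbor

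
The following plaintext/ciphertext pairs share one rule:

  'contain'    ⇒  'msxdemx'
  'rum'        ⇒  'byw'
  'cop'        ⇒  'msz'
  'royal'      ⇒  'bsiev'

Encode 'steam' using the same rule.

The shift depends on letter class: consonant c→m is +10, but vowel o→s is +4. The rule splits by letter class: vowels +4, consonants +10.
On steam: s(cons)+10=c, t(cons)+10=d, e(vowel)+4=i, a(vowel)+4=e, m(cons)+10=w.

cdiew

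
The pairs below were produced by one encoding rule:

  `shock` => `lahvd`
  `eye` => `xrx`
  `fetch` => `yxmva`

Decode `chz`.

jog

Compare letters: s→l is +19, h→a is +19, o→h is +19 — a constant shift. Every letter moves 19 places later in the alphabet, wrapping around z→a.
Undoing it on chz: c−19=j, h−19=o, z−19=g.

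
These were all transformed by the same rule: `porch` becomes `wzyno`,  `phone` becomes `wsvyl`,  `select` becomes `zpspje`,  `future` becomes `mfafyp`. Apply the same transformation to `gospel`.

Shifts by position in porch: pos 0: p→w (+7), pos 1: o→z (+11), pos 2: r→y (+7), pos 3: c→n (+11) — repeating every 2. It's a Vigenère-style cipher with numeric key [7,11]: position i shifts by key[i mod 2].
Applying it to gospel: g+7=n, o+11=z, s+7=z, p+11=a, e+7=l, l+11=w.

nzzalw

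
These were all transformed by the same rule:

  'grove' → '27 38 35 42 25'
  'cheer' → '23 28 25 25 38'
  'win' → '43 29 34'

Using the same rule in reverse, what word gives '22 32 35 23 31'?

block

g is letter #7 and maps to 27: an offset of 20. Each letter is replaced by its alphabet position (a=1..z=26) + 20.
Decoding 22 32 35 23 31: 22→(22−20)÷1=2=b, 32→(32−20)÷1=12=l, 35→(35−20)÷1=15=o, 23→(23−20)÷1=3=c, 31→(31−20)÷1=11=k.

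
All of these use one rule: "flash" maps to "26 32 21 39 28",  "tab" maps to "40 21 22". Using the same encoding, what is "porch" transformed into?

f is letter #6 and maps to 26: an offset of 20. Letters become their 1-based position plus 20 (so a→21, b→22, …).
For porch: p=16→36, o=15→35, r=18→38, c=3→23, h=8→28.

36 35 38 23 28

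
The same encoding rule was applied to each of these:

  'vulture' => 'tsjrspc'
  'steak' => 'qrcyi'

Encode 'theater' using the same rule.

rfcyrcp

Compare letters: v→t is +24, u→s is +24, l→j is +24 — a constant shift. Every letter moves 24 places later in the alphabet, wrapping around z→a.
On theater: t+24=r, h+24=f, e+24=c, a+24=y, t+24=r, e+24=c, r+24=p.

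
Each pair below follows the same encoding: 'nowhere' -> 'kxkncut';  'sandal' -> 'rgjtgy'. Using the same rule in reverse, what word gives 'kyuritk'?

Two steps: reverse the string, then apply a Caesar shift of +6.
Decoding kyuritk: shift back: k−6=e, y−6=s, u−6=o, r−6=l, i−6=c, t−6=n, k−6=e → esolcne; then reverse → enclose.

enclose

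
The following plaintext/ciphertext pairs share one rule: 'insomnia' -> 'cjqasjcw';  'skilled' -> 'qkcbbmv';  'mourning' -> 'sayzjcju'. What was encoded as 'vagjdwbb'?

i(8)→c(2) and n(13)→j(9) fit y≡17x+22 (mod 26); the inverse of 17 mod 26 is 23. This is an affine cipher: with a=0,…,z=25, each position x becomes (17x+22) mod 26.
Undoing it on vagjdwbb: v(21)→23·(21−22)≡3=d; a(0)→23·(0−22)≡14=o; g(6)→23·(6−22)≡22=w; j(9)→23·(9−22)≡13=n; d(3)→23·(3−22)≡5=f; w(22)→23·(22−22)≡0=a; b(1)→23·(1−22)≡11=l; b(1)→23·(1−22)≡11=l (all mod 26).

downfall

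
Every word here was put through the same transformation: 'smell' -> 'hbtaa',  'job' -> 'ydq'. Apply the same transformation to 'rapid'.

gpexs

Compare letters: s→h is +15, m→b is +15, e→t is +15 — a constant shift. It's a constant shift of +15 (ROT15).
Applying it to rapid: r+15=g, a+15=p, p+15=e, i+15=x, d+15=s.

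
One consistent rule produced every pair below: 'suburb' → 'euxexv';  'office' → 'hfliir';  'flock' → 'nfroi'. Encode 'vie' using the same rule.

The output letters match the input read backwards, each shifted +3: suburb reversed is brubus. Read the word backwards and shift each letter +3.
Applying it to vie: reverse → eiv; then shift: e+3=h, i+3=l, v+3=y.

hly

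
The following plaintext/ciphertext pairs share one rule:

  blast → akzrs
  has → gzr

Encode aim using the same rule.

Compare letters: b→a is +25, l→k is +25, a→z is +25 — a constant shift. It's a constant shift of +25 (ROT25).
For aim: a+25=z, i+25=h, m+25=l.

zhl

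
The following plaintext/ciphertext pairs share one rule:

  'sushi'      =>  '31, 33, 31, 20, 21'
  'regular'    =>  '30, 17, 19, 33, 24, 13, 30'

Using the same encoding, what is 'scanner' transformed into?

s is letter #19 and maps to 31: an offset of 12. The number is (letter's place in the alphabet, a=1) + 12.
On scanner: s=19→31, c=3→15, a=1→13, n=14→26, n=14→26, e=5→17, r=18→30.

31, 15, 13, 26, 26, 17, 30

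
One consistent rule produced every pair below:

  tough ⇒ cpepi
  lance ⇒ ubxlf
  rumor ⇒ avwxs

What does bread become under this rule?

ksoje

Shifts by position in tough: pos 0: t→c (+9), pos 1: o→p (+1), pos 2: u→e (+10), pos 3: g→p (+9), pos 4: h→i (+1) — repeating every 3. It's a Vigenère-style cipher with numeric key [9,1,10]: position i shifts by key[i mod 3].
Applying it to bread: b+9=k, r+1=s, e+10=o, a+9=j, d+1=e.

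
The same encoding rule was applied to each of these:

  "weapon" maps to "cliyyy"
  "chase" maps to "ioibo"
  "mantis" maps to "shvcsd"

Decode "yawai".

Letter i (0-indexed) is shifted by i+6, so successive shifts are 6, 7, 8, ….
Undoing it on yawai: y−6=s, a−7=t, w−8=o, a−9=r, i−10=y.

story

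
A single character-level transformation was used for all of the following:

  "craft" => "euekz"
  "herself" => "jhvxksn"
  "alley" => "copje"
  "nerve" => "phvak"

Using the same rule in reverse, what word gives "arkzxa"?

yogurt

In craft: c→e is +2, r→u is +3, a→e is +4, f→k is +5 — the shift increases by 1 each position. Letter i (0-indexed) is shifted by i+2, so successive shifts are 2, 3, 4, ….
Decoding arkzxa: a−2=y, r−3=o, k−4=g, z−5=u, x−6=r, a−7=t.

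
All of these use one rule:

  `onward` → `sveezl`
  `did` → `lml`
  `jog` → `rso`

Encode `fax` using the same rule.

The shift depends on letter class: consonant n→v is +8, but vowel o→s is +4. Vowels shift forward by 4 and consonants shift forward by 8.
For fax: f(cons)+8=n, a(vowel)+4=e, x(cons)+8=f.

nef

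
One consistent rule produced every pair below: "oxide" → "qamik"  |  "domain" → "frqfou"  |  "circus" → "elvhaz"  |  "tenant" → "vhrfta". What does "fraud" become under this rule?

huezj

In oxide: o→q is +2, x→a is +3, i→m is +4, d→i is +5 — the shift increases by 1 each position. The shift increases by 1 at each position, starting from +2: 2, 3, 4, ….
Applying it to fraud: f+2=h, r+3=u, a+4=e, u+5=z, d+6=j.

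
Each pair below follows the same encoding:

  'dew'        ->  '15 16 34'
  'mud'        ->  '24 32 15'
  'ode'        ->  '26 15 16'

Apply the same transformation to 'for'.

Each letter is replaced by its alphabet position (a=1..z=26) + 11.
Applying it to for: f=6→17, o=15→26, r=18→29.

17 26 29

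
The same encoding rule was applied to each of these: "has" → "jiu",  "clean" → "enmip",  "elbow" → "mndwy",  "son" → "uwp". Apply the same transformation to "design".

fmuqip

Two shifts are in play — +8 for a/e/i/o/u, +2 for every other letter.
Applying it to design: d(cons)+2=f, e(vowel)+8=m, s(cons)+2=u, i(vowel)+8=q, g(cons)+2=i, n(cons)+2=p.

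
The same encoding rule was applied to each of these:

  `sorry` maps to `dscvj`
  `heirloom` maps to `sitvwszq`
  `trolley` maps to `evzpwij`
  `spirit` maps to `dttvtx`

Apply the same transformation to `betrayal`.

mievlclp

Shifts by position in sorry: pos 0: s→d (+11), pos 1: o→s (+4), pos 2: r→c (+11), pos 3: r→v (+4) — repeating every 2. It's a Vigenère-style cipher with numeric key [11,4]: position i shifts by key[i mod 2].
For betrayal: b+11=m, e+4=i, t+11=e, r+4=v, a+11=l, y+4=c, a+11=l, l+4=p.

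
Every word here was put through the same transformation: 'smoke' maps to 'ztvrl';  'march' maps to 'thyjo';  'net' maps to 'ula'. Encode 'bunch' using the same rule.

ibujo

Compare letters: s→z is +7, m→t is +7, o→v is +7 — a constant shift. Every letter moves 7 places later in the alphabet, wrapping around z→a.
Applying it to bunch: b+7=i, u+7=b, n+7=u, c+7=j, h+7=o.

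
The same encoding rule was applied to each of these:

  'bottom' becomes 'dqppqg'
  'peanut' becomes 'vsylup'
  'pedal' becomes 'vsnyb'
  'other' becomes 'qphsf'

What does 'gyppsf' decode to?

b(1)→d(3) and o(14)→q(16) fit y≡5x+24 (mod 26); the inverse of 5 mod 26 is 21. Each letter's alphabet position (a=0..z=25) is mapped through 5·x+24 mod 26 — an affine cipher.
Undoing it on gyppsf: g(6)→21·(6−24)≡12=m; y(24)→21·(24−24)≡0=a; p(15)→21·(15−24)≡19=t; p(15)→21·(15−24)≡19=t; s(18)→21·(18−24)≡4=e; f(5)→21·(5−24)≡17=r (all mod 26).

matter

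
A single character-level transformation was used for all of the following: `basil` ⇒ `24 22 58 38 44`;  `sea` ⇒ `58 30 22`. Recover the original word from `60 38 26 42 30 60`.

b(#2)→24 and a(#1)→22: differences scale by 2, so n = 2·pos + 20. The formula is n = 2×(alphabet index, a=1) + 20.
Decoding 60 38 26 42 30 60: 60→(60−20)÷2=20=t, 38→(38−20)÷2=9=i, 26→(26−20)÷2=3=c, 42→(42−20)÷2=11=k, 30→(30−20)÷2=5=e, 60→(60−20)÷2=20=t.

ticket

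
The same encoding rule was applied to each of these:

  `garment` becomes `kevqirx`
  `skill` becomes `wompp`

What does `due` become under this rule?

Compare letters: g→k is +4, a→e is +4, r→v is +4 — a constant shift. This is a Caesar cipher with shift 4.
On due: d+4=h, u+4=y, e+4=i.

hyi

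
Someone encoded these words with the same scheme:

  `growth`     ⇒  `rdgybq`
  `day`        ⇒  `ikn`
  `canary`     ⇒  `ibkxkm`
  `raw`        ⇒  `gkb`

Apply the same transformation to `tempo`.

The output letters match the input read backwards, each shifted +10: growth reversed is htworg. Read the word backwards and shift each letter +10.
For tempo: reverse → opmet; then shift: o+10=y, p+10=z, m+10=w, e+10=o, t+10=d.

yzwod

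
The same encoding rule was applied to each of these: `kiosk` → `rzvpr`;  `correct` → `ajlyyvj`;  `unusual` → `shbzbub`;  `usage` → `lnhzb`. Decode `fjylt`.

Two steps: reverse the string, then apply a Caesar shift of +7.
Reversing it on fjylt: shift back: f−7=y, j−7=c, y−7=r, l−7=e, t−7=m → ycrem; then reverse → mercy.

mercy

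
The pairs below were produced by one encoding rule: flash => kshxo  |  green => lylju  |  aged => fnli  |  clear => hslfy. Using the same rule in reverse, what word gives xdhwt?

swarm

Shifts by position in flash: pos 0: f→k (+5), pos 1: l→s (+7), pos 2: a→h (+7), pos 3: s→x (+5), pos 4: h→o (+7) — repeating every 3. The shifts repeat in a cycle of length 3: positions 0,1,… shift by +5, +7, +7, then the pattern repeats.
Decoding xdhwt: x−5=s, d−7=w, h−7=a, w−5=r, t−7=m.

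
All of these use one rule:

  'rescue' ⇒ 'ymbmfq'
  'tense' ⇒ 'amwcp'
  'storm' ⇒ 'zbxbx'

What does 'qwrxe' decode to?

Each letter shifts forward by (position + 7), i.e. 7, 8, 9, … — the shift grows by one for each successive letter.
Decoding qwrxe: q−7=j, w−8=o, r−9=i, x−10=n, e−11=t.

joint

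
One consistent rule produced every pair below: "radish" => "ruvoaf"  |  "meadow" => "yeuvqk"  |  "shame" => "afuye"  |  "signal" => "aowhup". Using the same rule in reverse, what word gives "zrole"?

prize

This is an affine cipher: with a=0,…,z=25, each position x becomes (9x+20) mod 26.
Reversing it on zrole: z(25)→3·(25−20)≡15=p; r(17)→3·(17−20)≡17=r; o(14)→3·(14−20)≡8=i; l(11)→3·(11−20)≡25=z; e(4)→3·(4−20)≡4=e (all mod 26).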